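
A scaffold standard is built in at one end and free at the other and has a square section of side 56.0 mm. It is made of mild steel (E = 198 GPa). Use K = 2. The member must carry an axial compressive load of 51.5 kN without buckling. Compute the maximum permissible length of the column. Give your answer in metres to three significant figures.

L_max ≈ 2.79 m

I = a⁴/12 = 56.0⁴/12 = 8.195×10^5 mm⁴
I = 8.195×10^-7 m⁴
At the buckling limit P_cr = P = 5.150×10^4 N
From P_cr = π²EI/(K·L)²:  L = (1/K)·√(π²EI/P_cr) = (1/2)·√(π²×1.98×10^11×8.195×10^-7/5.150×10^4)
L = 2.79 m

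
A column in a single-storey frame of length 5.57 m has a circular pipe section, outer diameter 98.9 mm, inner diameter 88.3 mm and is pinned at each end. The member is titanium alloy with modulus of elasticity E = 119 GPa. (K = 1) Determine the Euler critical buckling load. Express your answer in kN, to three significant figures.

d_o = 98.9 mm, d_i = 88.3 mm
I = π(d_o⁴ − d_i⁴)/64 = π(98.9⁴ − 88.30⁴)/64 = 1.712×10^6 mm⁴
I = 1.712×10^6 mm⁴ = 1.712×10^-6 m⁴
Effective length L_e = K·L = 1 × 5.57 = 5.570 m
P_cr = π²EI / L_e² = π² × 119×10⁹ × 1.712×10^-6 / 5.570² = 6.482×10^4 N

P_cr ≈ 64.8 kN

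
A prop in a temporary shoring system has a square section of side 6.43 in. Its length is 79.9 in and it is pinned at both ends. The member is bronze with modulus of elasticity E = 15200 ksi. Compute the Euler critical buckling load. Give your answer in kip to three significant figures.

I = a⁴/12 = 6.43⁴/12 = 142.5 in⁴
Effective length L_e = K·L = 1 × 79.9 = 79.90 in
P_cr = π²EI / L_e² = π² × 15200×10³ × 142.5 / 79.90² = 3.347×10^6 lb

P_cr ≈ 3350 kip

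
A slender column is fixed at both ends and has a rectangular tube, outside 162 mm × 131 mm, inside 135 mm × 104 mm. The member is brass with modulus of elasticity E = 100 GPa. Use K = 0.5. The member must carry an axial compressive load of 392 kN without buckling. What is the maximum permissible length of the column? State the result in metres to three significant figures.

L_max ≈ 13.3 m

Weak-axis I_min = (h_o·b_o³ − h_i·b_i³)/12 with b_o = 131, b_i = 104.0 mm (shorter outer/inner sides).
I_min = (162×131³ − 135.0×104.0³)/12 = 1.769×10^7 mm⁴
I = 1.769×10^-5 m⁴
At the buckling limit P_cr = P = 3.920×10^5 N
From P_cr = π²EI/(K·L)²:  L = (1/K)·√(π²EI/P_cr) = (1/0.5)·√(π²×1.00×10^11×1.769×10^-5/3.920×10^5)
L = 13.3 m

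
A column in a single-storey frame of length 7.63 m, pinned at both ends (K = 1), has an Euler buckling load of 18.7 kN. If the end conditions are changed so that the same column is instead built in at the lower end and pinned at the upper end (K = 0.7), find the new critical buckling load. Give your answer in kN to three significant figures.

P_cr ∝ 1/K², so P_cr,new = P_cr,old × (K_old/K_new)² = 18.7 × (1/0.7)²
= 18.7 × 2.041 = 38.2 kN

P_cr ≈ 38.2 kN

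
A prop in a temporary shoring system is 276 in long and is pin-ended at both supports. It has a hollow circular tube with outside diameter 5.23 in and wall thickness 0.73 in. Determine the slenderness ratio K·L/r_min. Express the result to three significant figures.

Inner diameter d_i = 5.23 − 2×0.73 = 3.770 in
I = π(d_o⁴ − d_i⁴)/64 = π(5.23⁴ − 3.770⁴)/64 = 26.81 in⁴
A = 10.32 in²;  r_min = √(I/A) = √(26.81/10.32) = 1.612 in
L_e = K·L = 1 × 276 = 276.0 in
λ = L_e / r_min = 276.00 / 1.612 = 171

λ ≈ 171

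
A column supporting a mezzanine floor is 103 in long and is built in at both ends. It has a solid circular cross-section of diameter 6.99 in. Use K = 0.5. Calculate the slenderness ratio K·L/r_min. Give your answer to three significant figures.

λ ≈ 29.5

For a solid circle r = d/4 = 6.99/4 = 1.748 in
L_e = K·L = 0.5 × 103 = 51.50 in
λ = L_e / r_min = 51.500 / 1.748 = 29.5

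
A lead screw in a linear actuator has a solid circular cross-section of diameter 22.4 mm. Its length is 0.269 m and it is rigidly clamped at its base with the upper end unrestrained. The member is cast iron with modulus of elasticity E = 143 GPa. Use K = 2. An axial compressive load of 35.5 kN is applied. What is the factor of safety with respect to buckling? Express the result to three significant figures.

n ≈ 1.70

I = πd⁴/64 = π×22.4⁴/64 = 1.236×10^4 mm⁴
I = 1.236×10^4 mm⁴ = 1.236×10^-8 m⁴
Effective length L_e = K·L = 2 × 0.269 = 0.5380 m
P_cr = π²EI / L_e² = π² × 143×10⁹ × 1.236×10^-8 / 0.5380² = 6.026×10^4 N
Factor of safety n = P_cr / P = 60.261 / 35.5 = 1.70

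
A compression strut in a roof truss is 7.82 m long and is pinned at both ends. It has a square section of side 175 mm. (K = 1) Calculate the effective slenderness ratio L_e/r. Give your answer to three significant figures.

I = a⁴/12 = 175⁴/12 = 7.816×10^7 mm⁴
A = 3.062×10^4 mm²;  r_min = √(I/A) = √(7.816×10^7/3.062×10^4) = 50.52 mm
L_e = K·L = 1 × 7.82 m = 7.820 m = 7820.0 mm
λ = L_e / r_min = 7820.0 / 50.52 = 155

λ ≈ 155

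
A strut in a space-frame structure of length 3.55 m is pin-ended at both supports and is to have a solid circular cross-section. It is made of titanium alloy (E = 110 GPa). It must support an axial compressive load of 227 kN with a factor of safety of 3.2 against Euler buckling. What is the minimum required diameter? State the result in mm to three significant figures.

d ≈ 114 mm

Required P_cr = n·P = 3.2 × 227 = 726.4 kN
L_e = K·L = 1 × 3.55 = 3.550 m
Required I = P_cr·L_e²/(π²E) = 7.264×10^5 × 3.550² / (π² × 1.10×10^11) = 8.432×10^-6 m⁴
I_req = 8.432×10^6 mm⁴
Solid circle: I = πd⁴/64  ⇒  d = (64I/π)^(1/4) = (64×8.432×10^6/π)^(1/4) = 114 mm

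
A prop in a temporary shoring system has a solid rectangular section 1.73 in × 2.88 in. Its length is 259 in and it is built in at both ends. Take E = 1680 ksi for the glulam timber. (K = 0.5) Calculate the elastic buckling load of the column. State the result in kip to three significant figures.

Buckling occurs about the weak axis: I_min = h·b³/12 with b = 1.73 in (the shorter side).
I_min = 2.88×1.73³/12 = 1.243 in⁴
Effective length L_e = K·L = 0.5 × 259 = 129.5 in
P_cr = π²EI / L_e² = π² × 1680×10³ × 1.243 / 129.5² = 1.229×10^3 lb

P_cr ≈ 1.23 kip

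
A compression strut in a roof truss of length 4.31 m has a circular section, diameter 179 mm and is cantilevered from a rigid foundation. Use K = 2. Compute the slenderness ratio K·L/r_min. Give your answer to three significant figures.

I = πd⁴/64 = π×179⁴/64 = 5.039×10^7 mm⁴
A = 2.516×10^4 mm²;  r_min = √(I/A) = √(5.039×10^7/2.516×10^4) = 44.75 mm
L_e = K·L = 2 × 4.31 m = 8.620 m = 8620.0 mm
λ = L_e / r_min = 8620.0 / 44.75 = 193

λ ≈ 193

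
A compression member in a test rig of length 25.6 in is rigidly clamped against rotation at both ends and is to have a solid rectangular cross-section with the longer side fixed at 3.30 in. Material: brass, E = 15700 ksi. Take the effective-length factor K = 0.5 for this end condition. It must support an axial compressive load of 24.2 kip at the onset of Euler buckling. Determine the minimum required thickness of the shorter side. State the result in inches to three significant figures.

L_e = K·L = 0.5 × 25.6 = 12.80 in
Required I = P_cr·L_e²/(π²E) = 2.420×10^4 × 12.80² / (π² × 1.57×10^7) = 2.559×10^-2 in⁴
Rectangle, weak axis: I_min = h·b³/12 with h = 3.30 in fixed  ⇒  b = (12I/h)^(1/3) = 0.453 in

b ≈ 0.453 in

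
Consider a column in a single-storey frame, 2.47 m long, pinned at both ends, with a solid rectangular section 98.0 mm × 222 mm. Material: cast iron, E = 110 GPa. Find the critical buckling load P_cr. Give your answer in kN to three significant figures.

Buckling occurs about the weak axis: I_min = h·b³/12 with b = 98.0 mm (the shorter side).
I_min = 222×98.0³/12 = 1.741×10^7 mm⁴
I = 1.741×10^7 mm⁴ = 1.741×10^-5 m⁴
Effective length L_e = K·L = 1 × 2.47 = 2.470 m
P_cr = π²EI / L_e² = π² × 110×10⁹ × 1.741×10^-5 / 2.470² = 3.098×10^6 N

P_cr ≈ 3100 kN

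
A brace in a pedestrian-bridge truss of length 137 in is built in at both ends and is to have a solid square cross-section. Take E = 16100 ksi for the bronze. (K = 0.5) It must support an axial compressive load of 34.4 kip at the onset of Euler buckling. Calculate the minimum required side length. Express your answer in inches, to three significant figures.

L_e = K·L = 0.5 × 137 = 68.50 in
Required I = P_cr·L_e²/(π²E) = 3.440×10^4 × 68.50² / (π² × 1.61×10^7) = 1.016 in⁴
Solid square: I = a⁴/12  ⇒  a = (12I)^(1/4) = (12×1.016)^(1/4) = 1.87 in

a ≈ 1.87 in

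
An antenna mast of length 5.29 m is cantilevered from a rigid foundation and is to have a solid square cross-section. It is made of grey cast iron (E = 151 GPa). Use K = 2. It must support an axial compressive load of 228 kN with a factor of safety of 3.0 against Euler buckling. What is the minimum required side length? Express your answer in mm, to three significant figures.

a ≈ 158 mm

Required P_cr = n·P = 3.0 × 228 = 684.0 kN
L_e = K·L = 2 × 5.29 = 10.58 m
Required I = P_cr·L_e²/(π²E) = 6.840×10^5 × 10.58² / (π² × 1.51×10^11) = 5.137×10^-5 m⁴
I_req = 5.137×10^7 mm⁴
Solid square: I = a⁴/12  ⇒  a = (12I)^(1/4) = (12×5.137×10^7)^(1/4) = 158 mm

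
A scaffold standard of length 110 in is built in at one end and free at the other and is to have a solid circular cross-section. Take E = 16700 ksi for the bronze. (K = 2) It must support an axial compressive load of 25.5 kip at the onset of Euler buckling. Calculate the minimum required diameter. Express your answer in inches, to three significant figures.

d ≈ 3.51 in

L_e = K·L = 2 × 110 = 220.0 in
Required I = P_cr·L_e²/(π²E) = 2.550×10^4 × 220.0² / (π² × 1.67×10^7) = 7.488 in⁴
Solid circle: I = πd⁴/64  ⇒  d = (64I/π)^(1/4) = (64×7.488/π)^(1/4) = 3.51 in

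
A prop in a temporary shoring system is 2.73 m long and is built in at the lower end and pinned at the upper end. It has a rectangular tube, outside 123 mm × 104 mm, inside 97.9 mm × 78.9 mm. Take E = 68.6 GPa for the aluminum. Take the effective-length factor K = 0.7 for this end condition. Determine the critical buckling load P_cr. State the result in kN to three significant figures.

P_cr ≈ 1390 kN

Weak-axis I_min = (h_o·b_o³ − h_i·b_i³)/12 with b_o = 104, b_i = 78.90 mm (shorter outer/inner sides).
I_min = (123×104³ − 97.90×78.90³)/12 = 7.523×10^6 mm⁴
I = 7.523×10^6 mm⁴ = 7.523×10^-6 m⁴
Effective length L_e = K·L = 0.7 × 2.73 = 1.911 m
P_cr = π²EI / L_e² = π² × 68.6×10⁹ × 7.523×10^-6 / 1.911² = 1.395×10^6 N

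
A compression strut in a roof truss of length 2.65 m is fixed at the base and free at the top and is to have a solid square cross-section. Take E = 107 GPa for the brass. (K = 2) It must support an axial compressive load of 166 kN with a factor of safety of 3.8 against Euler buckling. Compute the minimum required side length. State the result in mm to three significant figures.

Required P_cr = n·P = 3.8 × 166 = 630.8 kN
L_e = K·L = 2 × 2.65 = 5.300 m
Required I = P_cr·L_e²/(π²E) = 6.308×10^5 × 5.300² / (π² × 1.07×10^11) = 1.678×10^-5 m⁴
I_req = 1.678×10^7 mm⁴
Solid square: I = a⁴/12  ⇒  a = (12I)^(1/4) = (12×1.678×10^7)^(1/4) = 119 mm

a ≈ 119 mm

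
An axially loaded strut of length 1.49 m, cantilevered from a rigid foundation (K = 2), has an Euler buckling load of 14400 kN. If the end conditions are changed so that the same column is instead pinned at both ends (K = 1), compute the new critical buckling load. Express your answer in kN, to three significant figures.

P_cr ≈ 57600 kN

P_cr ∝ 1/K², so P_cr,new = P_cr,old × (K_old/K_new)² = 14400 × (2/1)²
= 14400 × 4.000 = 57600 kN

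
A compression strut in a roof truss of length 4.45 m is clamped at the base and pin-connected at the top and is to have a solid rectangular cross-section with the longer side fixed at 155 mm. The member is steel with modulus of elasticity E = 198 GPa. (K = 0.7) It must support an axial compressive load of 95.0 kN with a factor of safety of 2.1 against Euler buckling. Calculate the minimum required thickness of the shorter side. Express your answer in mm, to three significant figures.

b ≈ 42.5 mm

Required P_cr = n·P = 2.1 × 95.0 = 199.5 kN
L_e = K·L = 0.7 × 4.45 = 3.115 m
Required I = P_cr·L_e²/(π²E) = 1.995×10^5 × 3.115² / (π² × 1.98×10^11) = 9.906×10^-7 m⁴
I_req = 9.906×10^5 mm⁴
Rectangle, weak axis: I_min = h·b³/12 with h = 155 mm fixed  ⇒  b = (12I/h)^(1/3) = 42.5 mm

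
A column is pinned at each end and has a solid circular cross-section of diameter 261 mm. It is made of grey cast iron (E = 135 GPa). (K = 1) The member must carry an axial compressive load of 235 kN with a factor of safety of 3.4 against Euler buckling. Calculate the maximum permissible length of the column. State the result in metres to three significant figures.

L_max ≈ 19.5 m

I = πd⁴/64 = π×261⁴/64 = 2.278×10^8 mm⁴
I = 2.278×10^-4 m⁴
Required critical load P_cr = n·P = 3.4 × 235 = 799.0 kN = 7.990×10^5 N
From P_cr = π²EI/(K·L)²:  L = (1/K)·√(π²EI/P_cr) = (1/1)·√(π²×1.35×10^11×2.278×10^-4/7.990×10^5)
L = 19.5 m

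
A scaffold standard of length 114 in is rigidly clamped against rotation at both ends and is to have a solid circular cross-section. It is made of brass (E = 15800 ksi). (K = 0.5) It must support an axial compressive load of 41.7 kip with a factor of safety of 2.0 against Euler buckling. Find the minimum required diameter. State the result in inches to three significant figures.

Required P_cr = n·P = 2.0 × 41.7 = 83.40 kip
L_e = K·L = 0.5 × 114 = 57.00 in
Required I = P_cr·L_e²/(π²E) = 8.340×10^4 × 57.00² / (π² × 1.58×10^7) = 1.738 in⁴
Solid circle: I = πd⁴/64  ⇒  d = (64I/π)^(1/4) = (64×1.738/π)^(1/4) = 2.44 in

d ≈ 2.44 in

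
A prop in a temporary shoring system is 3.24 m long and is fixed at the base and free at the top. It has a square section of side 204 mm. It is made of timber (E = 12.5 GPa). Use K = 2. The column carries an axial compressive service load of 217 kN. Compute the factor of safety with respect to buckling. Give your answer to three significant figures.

n ≈ 1.95

I = a⁴/12 = 204⁴/12 = 1.443×10^8 mm⁴
I = 1.443×10^8 mm⁴ = 1.443×10^-4 m⁴
Effective length L_e = K·L = 2 × 3.24 = 6.480 m
P_cr = π²EI / L_e² = π² × 12.5×10⁹ × 1.443×10^-4 / 6.480² = 4.240×10^5 N
Factor of safety n = P_cr / P = 424.03 / 217 = 1.95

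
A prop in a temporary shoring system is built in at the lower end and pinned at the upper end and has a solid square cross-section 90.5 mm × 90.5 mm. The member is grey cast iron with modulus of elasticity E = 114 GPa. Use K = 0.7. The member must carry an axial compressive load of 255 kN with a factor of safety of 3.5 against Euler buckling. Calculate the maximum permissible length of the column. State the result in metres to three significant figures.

L_max ≈ 3.79 m

I = a⁴/12 = 90.5⁴/12 = 5.590×10^6 mm⁴
I = 5.590×10^-6 m⁴
Required critical load P_cr = n·P = 3.5 × 255 = 892.5 kN = 8.925×10^5 N
From P_cr = π²EI/(K·L)²:  L = (1/K)·√(π²EI/P_cr) = (1/0.7)·√(π²×1.14×10^11×5.590×10^-6/8.925×10^5)
L = 3.79 m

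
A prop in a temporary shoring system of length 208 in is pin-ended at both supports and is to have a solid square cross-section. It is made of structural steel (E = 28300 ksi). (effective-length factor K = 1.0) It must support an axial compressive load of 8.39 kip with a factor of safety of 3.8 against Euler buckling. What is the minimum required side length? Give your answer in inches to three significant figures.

a ≈ 2.77 in

Required P_cr = n·P = 3.8 × 8.39 = 31.88 kip
L_e = K·L = 1 × 208 = 208.0 in
Required I = P_cr·L_e²/(π²E) = 3.188×10^4 × 208.0² / (π² × 2.83×10^7) = 4.938 in⁴
Solid square: I = a⁴/12  ⇒  a = (12I)^(1/4) = (12×4.938)^(1/4) = 2.77 in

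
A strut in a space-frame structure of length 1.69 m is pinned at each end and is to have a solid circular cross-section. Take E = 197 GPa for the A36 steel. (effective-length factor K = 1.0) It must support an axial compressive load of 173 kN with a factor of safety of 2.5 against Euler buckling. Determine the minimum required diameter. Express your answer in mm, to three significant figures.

d ≈ 60.0 mm

Required P_cr = n·P = 2.5 × 173 = 432.5 kN
L_e = K·L = 1 × 1.69 = 1.690 m
Required I = P_cr·L_e²/(π²E) = 4.325×10^5 × 1.690² / (π² × 1.97×10^11) = 6.353×10^-7 m⁴
I_req = 6.353×10^5 mm⁴
Solid circle: I = πd⁴/64  ⇒  d = (64I/π)^(1/4) = (64×6.353×10^5/π)^(1/4) = 60.0 mm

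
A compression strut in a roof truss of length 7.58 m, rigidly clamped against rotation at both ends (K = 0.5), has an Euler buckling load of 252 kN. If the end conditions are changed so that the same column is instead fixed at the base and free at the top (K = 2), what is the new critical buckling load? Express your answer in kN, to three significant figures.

P_cr ≈ 15.8 kN

P_cr ∝ 1/K², so P_cr,new = P_cr,old × (K_old/K_new)² = 252 × (0.5/2)²
= 252 × 0.06250 = 15.8 kN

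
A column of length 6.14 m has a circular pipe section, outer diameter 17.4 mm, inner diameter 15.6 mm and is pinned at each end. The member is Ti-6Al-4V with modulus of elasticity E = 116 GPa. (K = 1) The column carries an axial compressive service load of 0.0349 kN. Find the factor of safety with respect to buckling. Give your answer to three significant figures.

n ≈ 1.39

d_o = 17.4 mm, d_i = 15.6 mm
I = π(d_o⁴ − d_i⁴)/64 = π(17.4⁴ − 15.60⁴)/64 = 1.592×10^3 mm⁴
I = 1.592×10^3 mm⁴ = 1.592×10^-9 m⁴
Effective length L_e = K·L = 1 × 6.14 = 6.140 m
P_cr = π²EI / L_e² = π² × 116×10⁹ × 1.592×10^-9 / 6.140² = 48.36 N
Factor of safety n = P_cr / P = 0.048358 / 0.0349 = 1.39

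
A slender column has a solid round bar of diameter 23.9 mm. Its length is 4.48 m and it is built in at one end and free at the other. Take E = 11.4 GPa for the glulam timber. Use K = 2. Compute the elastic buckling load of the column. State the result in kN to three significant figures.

P_cr ≈ 0.0224 kN

I = πd⁴/64 = π×23.9⁴/64 = 1.602×10^4 mm⁴
I = 1.602×10^4 mm⁴ = 1.602×10^-8 m⁴
Effective length L_e = K·L = 2 × 4.48 = 8.960 m
P_cr = π²EI / L_e² = π² × 11.4×10⁹ × 1.602×10^-8 / 8.960² = 22.45 N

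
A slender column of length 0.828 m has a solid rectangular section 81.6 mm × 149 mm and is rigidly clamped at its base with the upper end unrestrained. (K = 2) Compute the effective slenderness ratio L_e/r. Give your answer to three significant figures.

λ ≈ 70.3

For a rectangle r_min = b/√12 = 81.6/√12 = 23.56 mm
L_e = K·L = 2 × 0.828 m = 1.656 m = 1656.0 mm
λ = L_e / r_min = 1656.0 / 23.56 = 70.3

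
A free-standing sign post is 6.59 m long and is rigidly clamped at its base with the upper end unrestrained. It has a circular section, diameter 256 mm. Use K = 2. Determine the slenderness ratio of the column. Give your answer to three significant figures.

λ ≈ 206

For a solid circle r = d/4 = 256/4 = 64.00 mm
L_e = K·L = 2 × 6.59 m = 13.18 m = 13180 mm
λ = L_e / r_min = 13180 / 64.00 = 206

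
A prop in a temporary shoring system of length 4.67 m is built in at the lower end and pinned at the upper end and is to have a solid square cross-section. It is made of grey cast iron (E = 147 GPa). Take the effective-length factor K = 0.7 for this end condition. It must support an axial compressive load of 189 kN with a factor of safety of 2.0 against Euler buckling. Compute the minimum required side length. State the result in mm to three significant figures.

a ≈ 76.0 mm

Required P_cr = n·P = 2.0 × 189 = 378.0 kN
L_e = K·L = 0.7 × 4.67 = 3.269 m
Required I = P_cr·L_e²/(π²E) = 3.780×10^5 × 3.269² / (π² × 1.47×10^11) = 2.784×10^-6 m⁴
I_req = 2.784×10^6 mm⁴
Solid square: I = a⁴/12  ⇒  a = (12I)^(1/4) = (12×2.784×10^6)^(1/4) = 76.0 mm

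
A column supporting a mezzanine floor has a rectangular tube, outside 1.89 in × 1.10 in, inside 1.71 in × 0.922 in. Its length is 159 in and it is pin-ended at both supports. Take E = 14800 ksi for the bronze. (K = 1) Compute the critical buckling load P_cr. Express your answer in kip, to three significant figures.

Weak-axis I_min = (h_o·b_o³ − h_i·b_i³)/12 with b_o = 1.10, b_i = 0.9220 in (shorter outer/inner sides).
I_min = (1.89×1.10³ − 1.710×0.9220³)/12 = 9.794×10^-2 in⁴
Effective length L_e = K·L = 1 × 159 = 159.0 in
P_cr = π²EI / L_e² = π² × 14800×10³ × 9.794×10^-2 / 159.0² = 565.9 lb

P_cr ≈ 0.566 kip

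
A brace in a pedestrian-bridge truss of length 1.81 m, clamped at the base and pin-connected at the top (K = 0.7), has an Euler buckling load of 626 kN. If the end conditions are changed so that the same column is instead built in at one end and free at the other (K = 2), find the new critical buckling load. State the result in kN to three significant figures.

P_cr ∝ 1/K², so P_cr,new = P_cr,old × (K_old/K_new)² = 626 × (0.7/2)²
= 626 × 0.1225 = 76.7 kN

P_cr ≈ 76.7 kN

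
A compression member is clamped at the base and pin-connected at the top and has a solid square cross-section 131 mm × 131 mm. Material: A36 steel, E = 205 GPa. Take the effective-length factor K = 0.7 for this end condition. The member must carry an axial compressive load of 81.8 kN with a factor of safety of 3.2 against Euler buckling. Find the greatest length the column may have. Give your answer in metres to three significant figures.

I = a⁴/12 = 131⁴/12 = 2.454×10^7 mm⁴
I = 2.454×10^-5 m⁴
Required critical load P_cr = n·P = 3.2 × 81.8 = 261.8 kN = 2.618×10^5 N
From P_cr = π²EI/(K·L)²:  L = (1/K)·√(π²EI/P_cr) = (1/0.7)·√(π²×2.05×10^11×2.454×10^-5/2.618×10^5)
L = 19.7 m

L_max ≈ 19.7 m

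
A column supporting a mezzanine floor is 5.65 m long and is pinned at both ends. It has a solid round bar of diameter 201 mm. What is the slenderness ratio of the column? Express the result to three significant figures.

I = πd⁴/64 = π×201⁴/64 = 8.012×10^7 mm⁴
A = 3.173×10^4 mm²;  r_min = √(I/A) = √(8.012×10^7/3.173×10^4) = 50.25 mm
L_e = K·L = 1 × 5.65 m = 5.650 m = 5650.0 mm
λ = L_e / r_min = 5650.0 / 50.25 = 112

λ ≈ 112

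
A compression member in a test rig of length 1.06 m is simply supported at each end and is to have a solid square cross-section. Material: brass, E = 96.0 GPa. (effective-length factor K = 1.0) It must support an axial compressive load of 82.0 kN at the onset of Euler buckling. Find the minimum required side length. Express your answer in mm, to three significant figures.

L_e = K·L = 1 × 1.06 = 1.060 m
Required I = P_cr·L_e²/(π²E) = 8.200×10^4 × 1.060² / (π² × 9.60×10^10) = 9.724×10^-8 m⁴
I_req = 9.724×10^4 mm⁴
Solid square: I = a⁴/12  ⇒  a = (12I)^(1/4) = (12×9.724×10^4)^(1/4) = 32.9 mm

a ≈ 32.9 mm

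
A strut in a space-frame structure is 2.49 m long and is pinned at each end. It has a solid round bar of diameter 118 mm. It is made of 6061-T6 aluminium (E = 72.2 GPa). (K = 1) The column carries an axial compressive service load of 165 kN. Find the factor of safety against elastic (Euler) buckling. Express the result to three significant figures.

n ≈ 6.63

I = πd⁴/64 = π×118⁴/64 = 9.517×10^6 mm⁴
I = 9.517×10^6 mm⁴ = 9.517×10^-6 m⁴
Effective length L_e = K·L = 1 × 2.49 = 2.490 m
P_cr = π²EI / L_e² = π² × 72.2×10⁹ × 9.517×10^-6 / 2.490² = 1.094×10^6 N
Factor of safety n = P_cr / P = 1093.8 / 165 = 6.63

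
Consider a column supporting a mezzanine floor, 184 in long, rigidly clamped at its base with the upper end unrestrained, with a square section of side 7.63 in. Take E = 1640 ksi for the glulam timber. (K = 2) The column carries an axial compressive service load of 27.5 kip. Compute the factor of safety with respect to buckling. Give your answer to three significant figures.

n ≈ 1.23

I = a⁴/12 = 7.63⁴/12 = 282.4 in⁴
Effective length L_e = K·L = 2 × 184 = 368.0 in
P_cr = π²EI / L_e² = π² × 1640×10³ × 282.4 / 368.0² = 3.376×10^4 lb
Factor of safety n = P_cr / P = 33.757 / 27.5 = 1.23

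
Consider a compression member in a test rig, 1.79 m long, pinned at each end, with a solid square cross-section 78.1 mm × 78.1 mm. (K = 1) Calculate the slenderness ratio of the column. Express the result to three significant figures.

λ ≈ 79.4

I = a⁴/12 = 78.1⁴/12 = 3.100×10^6 mm⁴
A = 6.100×10^3 mm²;  r_min = √(I/A) = √(3.100×10^6/6.100×10^3) = 22.55 mm
L_e = K·L = 1 × 1.79 m = 1.790 m = 1790.0 mm
λ = L_e / r_min = 1790.0 / 22.55 = 79.4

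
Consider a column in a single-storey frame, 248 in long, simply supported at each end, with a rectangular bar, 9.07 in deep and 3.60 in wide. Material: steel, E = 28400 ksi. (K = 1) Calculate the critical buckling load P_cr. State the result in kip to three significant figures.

Buckling occurs about the weak axis: I_min = h·b³/12 with b = 3.60 in (the shorter side).
I_min = 9.07×3.60³/12 = 35.26 in⁴
Effective length L_e = K·L = 1 × 248 = 248.0 in
P_cr = π²EI / L_e² = π² × 28400×10³ × 35.26 / 248.0² = 1.607×10^5 lb

P_cr ≈ 161 kip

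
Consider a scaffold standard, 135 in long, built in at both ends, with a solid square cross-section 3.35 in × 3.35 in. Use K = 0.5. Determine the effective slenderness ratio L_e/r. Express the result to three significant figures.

For a square r = a/√12 = 3.35/√12 = 0.9671 in
L_e = K·L = 0.5 × 135 = 67.50 in
λ = L_e / r_min = 67.500 / 0.9671 = 69.8

λ ≈ 69.8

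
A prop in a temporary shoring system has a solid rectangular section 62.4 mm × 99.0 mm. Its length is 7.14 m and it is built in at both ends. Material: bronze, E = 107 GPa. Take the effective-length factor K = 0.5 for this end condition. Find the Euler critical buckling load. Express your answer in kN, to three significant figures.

P_cr ≈ 166 kN

Buckling occurs about the weak axis: I_min = h·b³/12 with b = 62.4 mm (the shorter side).
I_min = 99.0×62.4³/12 = 2.005×10^6 mm⁴
I = 2.005×10^6 mm⁴ = 2.005×10^-6 m⁴
Effective length L_e = K·L = 0.5 × 7.14 = 3.570 m
P_cr = π²EI / L_e² = π² × 107×10⁹ × 2.005×10^-6 / 3.570² = 1.661×10^5 N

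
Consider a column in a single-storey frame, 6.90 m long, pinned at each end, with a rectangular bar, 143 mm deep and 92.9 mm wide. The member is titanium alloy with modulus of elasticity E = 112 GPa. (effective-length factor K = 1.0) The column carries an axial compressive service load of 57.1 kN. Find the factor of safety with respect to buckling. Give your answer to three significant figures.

Buckling occurs about the weak axis: I_min = h·b³/12 with b = 92.9 mm (the shorter side).
I_min = 143×92.9³/12 = 9.554×10^6 mm⁴
I = 9.554×10^6 mm⁴ = 9.554×10^-6 m⁴
Effective length L_e = K·L = 1 × 6.90 = 6.900 m
P_cr = π²EI / L_e² = π² × 112×10⁹ × 9.554×10^-6 / 6.900² = 2.218×10^5 N
Factor of safety n = P_cr / P = 221.83 / 57.1 = 3.88

n ≈ 3.88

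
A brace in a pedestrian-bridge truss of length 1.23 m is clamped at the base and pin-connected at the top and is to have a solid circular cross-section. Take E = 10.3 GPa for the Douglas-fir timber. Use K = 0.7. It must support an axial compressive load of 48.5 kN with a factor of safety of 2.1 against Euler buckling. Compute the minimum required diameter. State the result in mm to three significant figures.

d ≈ 62.4 mm

Required P_cr = n·P = 2.1 × 48.5 = 101.9 kN
L_e = K·L = 0.7 × 1.23 = 0.8610 m
Required I = P_cr·L_e²/(π²E) = 1.018×10^5 × 0.8610² / (π² × 1.03×10^10) = 7.427×10^-7 m⁴
I_req = 7.427×10^5 mm⁴
Solid circle: I = πd⁴/64  ⇒  d = (64I/π)^(1/4) = (64×7.427×10^5/π)^(1/4) = 62.4 mm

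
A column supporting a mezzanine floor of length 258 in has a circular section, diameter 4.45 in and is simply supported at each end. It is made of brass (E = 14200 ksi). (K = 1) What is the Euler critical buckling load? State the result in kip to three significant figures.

I = πd⁴/64 = π×4.45⁴/64 = 19.25 in⁴
Effective length L_e = K·L = 1 × 258 = 258.0 in
P_cr = π²EI / L_e² = π² × 14200×10³ × 19.25 / 258.0² = 4.053×10^4 lb

P_cr ≈ 40.5 kip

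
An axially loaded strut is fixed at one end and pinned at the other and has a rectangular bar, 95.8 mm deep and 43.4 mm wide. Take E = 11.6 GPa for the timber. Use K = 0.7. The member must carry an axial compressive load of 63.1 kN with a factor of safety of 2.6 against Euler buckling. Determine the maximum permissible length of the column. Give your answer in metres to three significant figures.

L_max ≈ 0.964 m

Buckling occurs about the weak axis: I_min = h·b³/12 with b = 43.4 mm (the shorter side).
I_min = 95.8×43.4³/12 = 6.526×10^5 mm⁴
I = 6.526×10^-7 m⁴
Required critical load P_cr = n·P = 2.6 × 63.1 = 164.1 kN = 1.641×10^5 N
From P_cr = π²EI/(K·L)²:  L = (1/K)·√(π²EI/P_cr) = (1/0.7)·√(π²×1.16×10^10×6.526×10^-7/1.641×10^5)
L = 0.964 m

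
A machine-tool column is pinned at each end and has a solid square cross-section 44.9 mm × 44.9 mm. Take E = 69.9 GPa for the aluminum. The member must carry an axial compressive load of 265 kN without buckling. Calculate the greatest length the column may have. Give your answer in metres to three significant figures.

L_max ≈ 0.939 m

I = a⁴/12 = 44.9⁴/12 = 3.387×10^5 mm⁴
I = 3.387×10^-7 m⁴
At the buckling limit P_cr = P = 2.650×10^5 N
From P_cr = π²EI/(K·L)²:  L = (1/K)·√(π²EI/P_cr) = (1/1)·√(π²×6.99×10^10×3.387×10^-7/2.650×10^5)
L = 0.939 m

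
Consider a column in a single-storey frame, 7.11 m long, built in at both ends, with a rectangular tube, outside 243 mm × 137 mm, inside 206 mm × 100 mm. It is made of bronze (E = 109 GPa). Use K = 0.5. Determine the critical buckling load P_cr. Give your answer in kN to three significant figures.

Weak-axis I_min = (h_o·b_o³ − h_i·b_i³)/12 with b_o = 137, b_i = 100.0 mm (shorter outer/inner sides).
I_min = (243×137³ − 206.0×100.0³)/12 = 3.490×10^7 mm⁴
I = 3.490×10^7 mm⁴ = 3.490×10^-5 m⁴
Effective length L_e = K·L = 0.5 × 7.11 = 3.555 m
P_cr = π²EI / L_e² = π² × 109×10⁹ × 3.490×10^-5 / 3.555² = 2.971×10^6 N

P_cr ≈ 2970 kN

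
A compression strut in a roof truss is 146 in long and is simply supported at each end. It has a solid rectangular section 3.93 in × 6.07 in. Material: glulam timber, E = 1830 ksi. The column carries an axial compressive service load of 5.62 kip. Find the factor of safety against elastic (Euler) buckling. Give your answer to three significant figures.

n ≈ 4.63

Buckling occurs about the weak axis: I_min = h·b³/12 with b = 3.93 in (the shorter side).
I_min = 6.07×3.93³/12 = 30.70 in⁴
Effective length L_e = K·L = 1 × 146 = 146.0 in
P_cr = π²EI / L_e² = π² × 1830×10³ × 30.70 / 146.0² = 2.602×10^4 lb
Factor of safety n = P_cr / P = 26.015 / 5.62 = 4.63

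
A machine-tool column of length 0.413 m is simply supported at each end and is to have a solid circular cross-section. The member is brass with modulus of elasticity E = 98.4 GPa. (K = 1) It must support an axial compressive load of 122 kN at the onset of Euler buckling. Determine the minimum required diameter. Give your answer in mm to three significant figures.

L_e = K·L = 1 × 0.413 = 0.4130 m
Required I = P_cr·L_e²/(π²E) = 1.220×10^5 × 0.4130² / (π² × 9.84×10^10) = 2.143×10^-8 m⁴
I_req = 2.143×10^4 mm⁴
Solid circle: I = πd⁴/64  ⇒  d = (64I/π)^(1/4) = (64×2.143×10^4/π)^(1/4) = 25.7 mm

d ≈ 25.7 mm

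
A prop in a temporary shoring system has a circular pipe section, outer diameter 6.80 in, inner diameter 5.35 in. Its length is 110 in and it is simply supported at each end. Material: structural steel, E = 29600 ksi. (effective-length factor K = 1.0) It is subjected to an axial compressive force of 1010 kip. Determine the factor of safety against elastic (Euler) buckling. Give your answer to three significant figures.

n ≈ 1.55

d_o = 6.80 in, d_i = 5.35 in
I = π(d_o⁴ − d_i⁴)/64 = π(6.80⁴ − 5.350⁴)/64 = 64.74 in⁴
Effective length L_e = K·L = 1 × 110 = 110.0 in
P_cr = π²EI / L_e² = π² × 29600×10³ × 64.74 / 110.0² = 1.563×10^6 lb
Factor of safety n = P_cr / P = 1563.1 / 1010 = 1.55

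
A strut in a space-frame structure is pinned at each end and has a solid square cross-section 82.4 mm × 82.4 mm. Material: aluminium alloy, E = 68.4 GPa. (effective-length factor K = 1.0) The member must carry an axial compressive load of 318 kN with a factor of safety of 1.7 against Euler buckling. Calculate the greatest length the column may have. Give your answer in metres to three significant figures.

I = a⁴/12 = 82.4⁴/12 = 3.842×10^6 mm⁴
I = 3.842×10^-6 m⁴
Required critical load P_cr = n·P = 1.7 × 318 = 540.6 kN = 5.406×10^5 N
From P_cr = π²EI/(K·L)²:  L = (1/K)·√(π²EI/P_cr) = (1/1)·√(π²×6.84×10^10×3.842×10^-6/5.406×10^5)
L = 2.19 m

L_max ≈ 2.19 m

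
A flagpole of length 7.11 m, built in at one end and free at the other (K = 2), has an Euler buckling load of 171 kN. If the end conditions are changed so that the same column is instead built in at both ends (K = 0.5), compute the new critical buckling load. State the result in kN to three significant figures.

P_cr ≈ 2740 kN

P_cr ∝ 1/K², so P_cr,new = P_cr,old × (K_old/K_new)² = 171 × (2/0.5)²
= 171 × 16.00 = 2740 kN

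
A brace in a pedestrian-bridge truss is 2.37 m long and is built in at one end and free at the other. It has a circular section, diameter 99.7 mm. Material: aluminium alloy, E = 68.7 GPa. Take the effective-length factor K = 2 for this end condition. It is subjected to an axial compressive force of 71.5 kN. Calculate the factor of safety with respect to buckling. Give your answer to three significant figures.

n ≈ 2.05

I = πd⁴/64 = π×99.7⁴/64 = 4.850×10^6 mm⁴
I = 4.850×10^6 mm⁴ = 4.850×10^-6 m⁴
Effective length L_e = K·L = 2 × 2.37 = 4.740 m
P_cr = π²EI / L_e² = π² × 68.7×10⁹ × 4.850×10^-6 / 4.740² = 1.464×10^5 N
Factor of safety n = P_cr / P = 146.37 / 71.5 = 2.05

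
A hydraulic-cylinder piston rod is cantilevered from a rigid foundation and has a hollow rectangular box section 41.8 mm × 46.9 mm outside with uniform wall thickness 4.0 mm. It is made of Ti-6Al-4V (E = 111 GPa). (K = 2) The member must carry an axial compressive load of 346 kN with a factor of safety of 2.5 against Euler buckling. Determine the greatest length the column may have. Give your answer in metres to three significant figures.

L_max ≈ 0.225 m

Inner dimensions: h_i = 46.9 − 2×4.0 = 38.90 mm, b_i = 41.8 − 2×4.0 = 33.80 mm
Weak-axis I_min = (h_o·b_o³ − h_i·b_i³)/12 with b_o = 41.8, b_i = 33.80 mm (shorter outer/inner sides).
I_min = (46.9×41.8³ − 38.90×33.80³)/12 = 1.603×10^5 mm⁴
I = 1.603×10^-7 m⁴
Required critical load P_cr = n·P = 2.5 × 346 = 865.0 kN = 8.650×10^5 N
From P_cr = π²EI/(K·L)²:  L = (1/K)·√(π²EI/P_cr) = (1/2)·√(π²×1.11×10^11×1.603×10^-7/8.650×10^5)
L = 0.225 m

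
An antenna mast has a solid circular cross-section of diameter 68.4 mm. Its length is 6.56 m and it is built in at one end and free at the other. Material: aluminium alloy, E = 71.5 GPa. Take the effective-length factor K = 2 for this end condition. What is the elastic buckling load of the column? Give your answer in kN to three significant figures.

I = πd⁴/64 = π×68.4⁴/64 = 1.074×10^6 mm⁴
I = 1.074×10^6 mm⁴ = 1.074×10^-6 m⁴
Effective length L_e = K·L = 2 × 6.56 = 13.12 m
P_cr = π²EI / L_e² = π² × 71.5×10⁹ × 1.074×10^-6 / 13.12² = 4.405×10^3 N

P_cr ≈ 4.40 kN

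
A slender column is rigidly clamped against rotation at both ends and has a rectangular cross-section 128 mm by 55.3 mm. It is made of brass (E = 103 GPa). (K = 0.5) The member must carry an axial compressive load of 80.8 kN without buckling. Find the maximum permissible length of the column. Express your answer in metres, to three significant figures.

Buckling occurs about the weak axis: I_min = h·b³/12 with b = 55.3 mm (the shorter side).
I_min = 128×55.3³/12 = 1.804×10^6 mm⁴
I = 1.804×10^-6 m⁴
At the buckling limit P_cr = P = 8.080×10^4 N
From P_cr = π²EI/(K·L)²:  L = (1/K)·√(π²EI/P_cr) = (1/0.5)·√(π²×1.03×10^11×1.804×10^-6/8.080×10^4)
L = 9.53 m

L_max ≈ 9.53 m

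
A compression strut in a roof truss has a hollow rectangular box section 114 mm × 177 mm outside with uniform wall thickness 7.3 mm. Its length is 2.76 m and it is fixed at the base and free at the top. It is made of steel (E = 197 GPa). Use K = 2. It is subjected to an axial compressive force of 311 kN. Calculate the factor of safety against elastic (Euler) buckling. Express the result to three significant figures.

n ≈ 1.76

Inner dimensions: h_i = 177 − 2×7.3 = 162.4 mm, b_i = 114 − 2×7.3 = 99.40 mm
Weak-axis I_min = (h_o·b_o³ − h_i·b_i³)/12 with b_o = 114, b_i = 99.40 mm (shorter outer/inner sides).
I_min = (177×114³ − 162.4×99.40³)/12 = 8.562×10^6 mm⁴
I = 8.562×10^6 mm⁴ = 8.562×10^-6 m⁴
Effective length L_e = K·L = 2 × 2.76 = 5.520 m
P_cr = π²EI / L_e² = π² × 197×10⁹ × 8.562×10^-6 / 5.520² = 5.463×10^5 N
Factor of safety n = P_cr / P = 546.31 / 311 = 1.76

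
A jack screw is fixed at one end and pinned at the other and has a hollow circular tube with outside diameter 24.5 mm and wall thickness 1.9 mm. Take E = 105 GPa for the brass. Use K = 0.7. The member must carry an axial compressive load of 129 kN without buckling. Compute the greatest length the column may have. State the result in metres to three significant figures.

Inner diameter d_i = 24.5 − 2×1.9 = 20.70 mm
I = π(d_o⁴ − d_i⁴)/64 = π(24.5⁴ − 20.70⁴)/64 = 8.674×10^3 mm⁴
I = 8.674×10^-9 m⁴
At the buckling limit P_cr = P = 1.290×10^5 N
From P_cr = π²EI/(K·L)²:  L = (1/K)·√(π²EI/P_cr) = (1/0.7)·√(π²×1.05×10^11×8.674×10^-9/1.290×10^5)
L = 0.377 m

L_max ≈ 0.377 m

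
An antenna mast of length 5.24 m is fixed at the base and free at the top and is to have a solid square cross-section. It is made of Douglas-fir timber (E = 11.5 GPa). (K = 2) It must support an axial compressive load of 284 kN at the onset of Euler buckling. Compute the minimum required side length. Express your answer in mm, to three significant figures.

L_e = K·L = 2 × 5.24 = 10.48 m
Required I = P_cr·L_e²/(π²E) = 2.840×10^5 × 10.48² / (π² × 1.15×10^10) = 2.748×10^-4 m⁴
I_req = 2.748×10^8 mm⁴
Solid square: I = a⁴/12  ⇒  a = (12I)^(1/4) = (12×2.748×10^8)^(1/4) = 240 mm

a ≈ 240 mm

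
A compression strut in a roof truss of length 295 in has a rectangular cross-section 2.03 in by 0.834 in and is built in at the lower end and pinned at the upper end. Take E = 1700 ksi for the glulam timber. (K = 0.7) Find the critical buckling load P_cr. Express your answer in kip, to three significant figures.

P_cr ≈ 0.0386 kip

Buckling occurs about the weak axis: I_min = h·b³/12 with b = 0.834 in (the shorter side).
I_min = 2.03×0.834³/12 = 9.813×10^-2 in⁴
Effective length L_e = K·L = 0.7 × 295 = 206.5 in
P_cr = π²EI / L_e² = π² × 1700×10³ × 9.813×10^-2 / 206.5² = 38.61 lb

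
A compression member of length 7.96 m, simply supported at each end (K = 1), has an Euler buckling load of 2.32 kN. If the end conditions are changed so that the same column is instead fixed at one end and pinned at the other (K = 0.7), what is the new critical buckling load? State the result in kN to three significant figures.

P_cr ∝ 1/K², so P_cr,new = P_cr,old × (K_old/K_new)² = 2.32 × (1/0.7)²
= 2.32 × 2.041 = 4.73 kN

P_cr ≈ 4.73 kN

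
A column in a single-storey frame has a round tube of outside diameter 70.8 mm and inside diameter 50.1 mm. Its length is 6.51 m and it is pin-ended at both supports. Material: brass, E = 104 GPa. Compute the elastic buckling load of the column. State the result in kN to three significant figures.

P_cr ≈ 22.4 kN

d_o = 70.8 mm, d_i = 50.1 mm
I = π(d_o⁴ − d_i⁴)/64 = π(70.8⁴ − 50.10⁴)/64 = 9.241×10^5 mm⁴
I = 9.241×10^5 mm⁴ = 9.241×10^-7 m⁴
Effective length L_e = K·L = 1 × 6.51 = 6.510 m
P_cr = π²EI / L_e² = π² × 104×10⁹ × 9.241×10^-7 / 6.510² = 2.238×10^4 N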